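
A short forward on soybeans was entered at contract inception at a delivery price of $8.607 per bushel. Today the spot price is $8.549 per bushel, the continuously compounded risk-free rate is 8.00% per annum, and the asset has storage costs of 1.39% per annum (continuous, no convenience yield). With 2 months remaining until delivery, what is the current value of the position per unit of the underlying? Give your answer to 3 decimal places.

Current fair forward for the remaining 2 months: F = S·e^((r + u)·T), (r + u) = 0.0800 + 0.0139 = 0.0939
F = 8.549 · e^(0.0939 × 2/12) = 8.549 × 1.015773 = 8.6838
Value of long forward = (F − K)·e^(−rT) = (8.6838 − 8.607) · e^(−0.0800·2/12)
= 0.0768 × 0.986755 = 0.076
Short position value = −(long value) = -$0.076

-$0.076 per bushel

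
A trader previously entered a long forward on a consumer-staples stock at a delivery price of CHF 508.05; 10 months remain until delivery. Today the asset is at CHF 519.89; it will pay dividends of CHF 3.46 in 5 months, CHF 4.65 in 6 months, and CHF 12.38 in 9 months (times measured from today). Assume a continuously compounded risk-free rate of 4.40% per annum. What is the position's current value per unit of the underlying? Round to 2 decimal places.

CHF 10.21

PV(remaining dividends) I = 3.46·e^(−0.0440·5/12) + 4.65·e^(−0.0440·6/12) + 12.38·e^(−0.0440·9/12) = 19.9241
Current forward F = (S − I)·e^(rT) = (519.89 − 19.9241)·e^(0.0440·10/12) = 499.9659 × 1.037347 = 518.6381
Value (long) = (F − K)·e^(−rT) = (518.6381 − 508.05) × 0.963997 = 10.2069
Value = CHF 10.21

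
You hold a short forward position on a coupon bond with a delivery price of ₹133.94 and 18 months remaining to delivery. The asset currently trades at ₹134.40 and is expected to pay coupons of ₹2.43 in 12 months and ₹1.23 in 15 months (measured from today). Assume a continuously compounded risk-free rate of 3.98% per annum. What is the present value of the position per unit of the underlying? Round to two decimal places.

PV(remaining coupons) I = 2.43·e^(−0.0398·12/12) + 1.23·e^(−0.0398·15/12) = 3.5055
Current forward F = (S − I)·e^(rT) = (134.40 − 3.5055)·e^(0.0398·18/12) = 130.8945 × 1.061518 = 138.9469
Value (long) = (F − K)·e^(−rT) = (138.9469 − 133.94) × 0.942047 = 4.7167
Short position value = −(long value) = -₹4.72

-₹4.72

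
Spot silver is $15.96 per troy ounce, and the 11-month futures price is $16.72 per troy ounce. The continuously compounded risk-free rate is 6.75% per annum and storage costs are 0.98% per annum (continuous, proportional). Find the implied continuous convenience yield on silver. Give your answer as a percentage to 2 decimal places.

2.66%

F = S·e^((r+u−y)T) ⇒ (r+u−y) = ln(F/S)/T
ln(16.72/15.96) = 0.046520; /T ⇒ 0.050749
y = r + u − ln(F/S)/T = 0.0675 + 0.0098 − 0.050749 = 0.026551
y = 2.66%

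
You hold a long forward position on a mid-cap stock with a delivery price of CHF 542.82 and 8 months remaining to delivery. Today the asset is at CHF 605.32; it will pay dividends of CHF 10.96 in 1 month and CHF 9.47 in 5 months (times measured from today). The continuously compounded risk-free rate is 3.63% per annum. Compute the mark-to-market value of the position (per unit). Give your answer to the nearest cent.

PV(remaining dividends) I = 10.96·e^(−0.0363·1/12) + 9.47·e^(−0.0363·5/12) = 20.2547
Current forward F = (S − I)·e^(rT) = (605.32 − 20.2547)·e^(0.0363·8/12) = 585.0653 × 1.024495 = 599.3965
Value (long) = (F − K)·e^(−rT) = (599.3965 − 542.82) × 0.976090 = 55.2238
Value = CHF 55.22

CHF 55.22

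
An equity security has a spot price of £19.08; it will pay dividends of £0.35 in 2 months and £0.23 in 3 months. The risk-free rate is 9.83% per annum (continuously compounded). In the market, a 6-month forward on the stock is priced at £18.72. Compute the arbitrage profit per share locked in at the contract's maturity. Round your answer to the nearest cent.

£0.72 per share

PV(dividends) I = 0.35·e^(−0.0983·2/12) + 0.23·e^(−0.0983·3/12) = 0.5687
Fair forward F* = (S − I)·e^(rT) = (19.08 − 0.5687)·e^0.049150 = 18.5113 × 1.050378 = 19.4439
Market £18.72 < fair 19.4439: forward underpriced → reverse cash-and-carry (short the stock, invest proceeds at r, pay the dividends, go long the forward).
Profit at T = |F_mkt − F*| = |18.72 − 19.4439| = £0.72 per share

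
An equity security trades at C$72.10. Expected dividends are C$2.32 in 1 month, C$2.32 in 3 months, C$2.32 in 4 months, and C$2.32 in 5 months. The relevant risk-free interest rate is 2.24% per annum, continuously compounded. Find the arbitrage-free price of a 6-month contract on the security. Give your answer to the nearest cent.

PV(dividends) I = 2.32·e^(−0.0224·1/12) + 2.32·e^(−0.0224·3/12) + 2.32·e^(−0.0224·4/12) + 2.32·e^(−0.0224·5/12)
I = 2.3157 + 2.3070 + 2.3027 + 2.2984 = 9.2238
F = (S − I)·e^(rT) = (72.10 − 9.2238) · e^(0.0224·6/12)
= 62.8762 · e^0.011200 = 62.8762 × 1.011263 = C$63.58

C$63.58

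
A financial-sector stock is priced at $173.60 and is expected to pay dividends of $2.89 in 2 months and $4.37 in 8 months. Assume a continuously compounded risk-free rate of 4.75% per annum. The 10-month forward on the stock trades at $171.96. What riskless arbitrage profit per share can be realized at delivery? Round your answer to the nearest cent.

$1.26 per share

PV(dividends) I = 2.89·e^(−0.0475·2/12) + 4.37·e^(−0.0475·8/12) = 7.1010
Fair forward F* = (S − I)·e^(rT) = (173.60 − 7.1010)·e^0.039583 = 166.4990 × 1.040377 = 173.2217
Market $171.96 < fair 173.2217: forward underpriced → reverse cash-and-carry (short the stock, invest proceeds at r, pay the dividends, go long the forward).
Profit at T = |F_mkt − F*| = |171.96 − 173.2217| = $1.26 per share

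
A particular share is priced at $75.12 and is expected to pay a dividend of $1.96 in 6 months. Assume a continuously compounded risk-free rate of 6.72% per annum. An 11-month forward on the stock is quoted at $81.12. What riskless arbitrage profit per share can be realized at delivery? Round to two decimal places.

$3.24 per share

PV(dividends) I = 1.96·e^(−0.0672·6/12) = 1.8952
Fair forward F* = (S − I)·e^(rT) = (75.12 − 1.8952)·e^0.061600 = 73.2248 × 1.063537 = 77.8773
Market $81.12 > fair 77.8773: forward overpriced → cash-and-carry (borrow at r, buy the stock and collect the dividends, short the forward).
Profit at T = |F_mkt − F*| = |81.12 − 77.8773| = $3.24 per share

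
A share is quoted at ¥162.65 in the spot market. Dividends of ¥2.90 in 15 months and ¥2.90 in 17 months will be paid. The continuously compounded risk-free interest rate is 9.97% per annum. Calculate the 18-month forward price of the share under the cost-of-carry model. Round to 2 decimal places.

¥182.99

PV(dividends) I = 2.90·e^(−0.0997·15/12) + 2.90·e^(−0.0997·17/12)
I = 2.5602 + 2.5180 = 5.0782
F = (S − I)·e^(rT) = (162.65 − 5.0782) · e^(0.0997·18/12)
= 157.5718 · e^0.149550 = 157.5718 × 1.161312 = ¥182.99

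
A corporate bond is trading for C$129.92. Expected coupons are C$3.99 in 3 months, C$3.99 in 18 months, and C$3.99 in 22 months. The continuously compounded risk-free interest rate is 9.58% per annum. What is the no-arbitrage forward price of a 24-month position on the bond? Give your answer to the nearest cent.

C$144.40

PV(coupons) I = 3.99·e^(−0.0958·3/12) + 3.99·e^(−0.0958·18/12) + 3.99·e^(−0.0958·22/12)
I = 3.8956 + 3.4559 + 3.3473 = 10.6988
F = (S − I)·e^(rT) = (129.92 − 10.6988) · e^(0.0958·24/12)
= 119.2212 · e^0.191600 = 119.2212 × 1.211186 = C$144.40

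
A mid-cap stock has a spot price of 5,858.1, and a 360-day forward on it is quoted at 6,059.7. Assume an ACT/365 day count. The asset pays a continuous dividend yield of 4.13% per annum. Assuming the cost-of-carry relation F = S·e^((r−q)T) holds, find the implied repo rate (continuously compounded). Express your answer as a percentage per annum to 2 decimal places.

7.56%

From F = S·e^((r−q)T): (r − q) = ln(F/S)/T
ln(6059.7/5858.1) = ln(1.034414) = 0.033835
(r − q) = 0.033835 / (360/365) = 0.034305
r = ln(F/S)/T + q = 0.034305 + 0.0413 = 0.075605
r = 7.56%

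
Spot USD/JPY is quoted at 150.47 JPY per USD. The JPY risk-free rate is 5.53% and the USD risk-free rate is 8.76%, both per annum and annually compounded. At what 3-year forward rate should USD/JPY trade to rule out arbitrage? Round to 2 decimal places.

137.46

By covered interest parity, F = S · (1+r_JPY)^T / (1+r_USD)^T
= 150.47 × 1.175243 / 1.286494 = 150.47 × 0.913524
F = 137.46 JPY per USD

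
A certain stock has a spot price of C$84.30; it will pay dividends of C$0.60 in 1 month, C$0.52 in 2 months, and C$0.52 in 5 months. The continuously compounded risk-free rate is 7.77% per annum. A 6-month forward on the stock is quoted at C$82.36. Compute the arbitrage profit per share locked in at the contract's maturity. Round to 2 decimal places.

PV(dividends) I = 0.60·e^(−0.0777·1/12) + 0.52·e^(−0.0777·2/12) + 0.52·e^(−0.0777·5/12) = 1.6129
Fair forward F* = (S − I)·e^(rT) = (84.30 − 1.6129)·e^0.038850 = 82.6871 × 1.039615 = 85.9627
Market C$82.36 < fair 85.9627: forward underpriced → reverse cash-and-carry (short the stock, invest proceeds at r, pay the dividends, go long the forward).
Profit at T = |F_mkt − F*| = |82.36 − 85.9627| = C$3.60 per share

C$3.60 per share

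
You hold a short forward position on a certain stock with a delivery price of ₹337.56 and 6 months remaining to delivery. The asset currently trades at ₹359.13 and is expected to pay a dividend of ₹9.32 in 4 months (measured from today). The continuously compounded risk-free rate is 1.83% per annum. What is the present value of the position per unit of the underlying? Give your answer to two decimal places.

-₹15.38

PV(remaining dividends) I = 9.32·e^(−0.0183·4/12) = 9.2633
Current forward F = (S − I)·e^(rT) = (359.13 − 9.2633)·e^(0.0183·6/12) = 349.8667 × 1.009192 = 353.0827
Value (long) = (F − K)·e^(−rT) = (353.0827 − 337.56) × 0.990892 = 15.3813
Short position value = −(long value) = -₹15.38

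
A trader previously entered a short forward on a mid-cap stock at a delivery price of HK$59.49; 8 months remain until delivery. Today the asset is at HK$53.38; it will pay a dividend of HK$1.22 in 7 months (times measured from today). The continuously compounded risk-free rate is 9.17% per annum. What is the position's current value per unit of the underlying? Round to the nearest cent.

PV(remaining dividends) I = 1.22·e^(−0.0917·7/12) = 1.1565
Current forward F = (S − I)·e^(rT) = (53.38 − 1.1565)·e^(0.0917·8/12) = 52.2235 × 1.063041 = 55.5157
Value (long) = (F − K)·e^(−rT) = (55.5157 − 59.49) × 0.940698 = -3.7386
Short position value = −(long value) = HK$3.74

HK$3.74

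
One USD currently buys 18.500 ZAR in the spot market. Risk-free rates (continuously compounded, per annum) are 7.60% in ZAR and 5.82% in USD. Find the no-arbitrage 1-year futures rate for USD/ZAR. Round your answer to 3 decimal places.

18.832

F = S·e^((r_ZAR − r_USD)T) = 18.500 · e^((0.0760 − 0.0582) × 1)
= 18.500 · e^0.017800 = 18.500 × 1.017959
F = 18.832 ZAR per USD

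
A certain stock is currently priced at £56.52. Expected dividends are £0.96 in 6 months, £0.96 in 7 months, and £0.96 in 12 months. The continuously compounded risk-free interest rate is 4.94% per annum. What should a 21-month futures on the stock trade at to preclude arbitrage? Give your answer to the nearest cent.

£58.59

PV(dividends) I = 0.96·e^(−0.0494·6/12) + 0.96·e^(−0.0494·7/12) + 0.96·e^(−0.0494·12/12)
I = 0.9366 + 0.9327 + 0.9137 = 2.7830
F = (S − I)·e^(rT) = (56.52 − 2.7830) · e^(0.0494·21/12)
= 53.7370 · e^0.086450 = 53.7370 × 1.090297 = £58.59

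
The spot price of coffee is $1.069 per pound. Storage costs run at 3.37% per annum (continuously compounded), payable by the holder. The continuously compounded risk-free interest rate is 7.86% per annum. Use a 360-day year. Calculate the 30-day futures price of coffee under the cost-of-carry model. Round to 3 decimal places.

Net carry = r + u − y = 0.0786 + 0.0337 − 0.0000 = 0.1123
F = S·e^((r+u−y)T) = 1.069 · e^(0.1123 × 30/360) = 1.069 · e^0.009358
= 1.069 × 1.009402 = $1.079 per pound

$1.079 per pound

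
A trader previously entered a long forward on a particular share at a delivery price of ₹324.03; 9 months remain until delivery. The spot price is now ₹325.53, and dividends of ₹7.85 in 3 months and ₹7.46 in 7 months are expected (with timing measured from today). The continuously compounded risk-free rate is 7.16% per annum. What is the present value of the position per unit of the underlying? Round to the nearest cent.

PV(remaining dividends) I = 7.85·e^(−0.0716·3/12) + 7.46·e^(−0.0716·7/12) = 14.8656
Current forward F = (S − I)·e^(rT) = (325.53 − 14.8656)·e^(0.0716·9/12) = 310.6644 × 1.055168 = 327.8031
Value (long) = (F − K)·e^(−rT) = (327.8031 − 324.03) × 0.947716 = 3.5758
Value = ₹3.58

₹3.58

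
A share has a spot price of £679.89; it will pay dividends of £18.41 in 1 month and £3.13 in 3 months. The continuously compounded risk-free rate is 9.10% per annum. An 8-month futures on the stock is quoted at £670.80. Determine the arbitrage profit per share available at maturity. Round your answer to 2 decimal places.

£28.95 per share

PV(dividends) I = 18.41·e^(−0.0910·1/12) + 3.13·e^(−0.0910·3/12) = 21.3305
Fair futures F* = (S − I)·e^(rT) = (679.89 − 21.3305)·e^0.060667 = 658.5595 × 1.062545 = 699.7491
Market £670.80 < fair 699.7491: forward underpriced → reverse cash-and-carry (short the stock, invest proceeds at r, pay the dividends, go long the forward).
Profit at T = |F_mkt − F*| = |670.80 − 699.7491| = £28.95 per share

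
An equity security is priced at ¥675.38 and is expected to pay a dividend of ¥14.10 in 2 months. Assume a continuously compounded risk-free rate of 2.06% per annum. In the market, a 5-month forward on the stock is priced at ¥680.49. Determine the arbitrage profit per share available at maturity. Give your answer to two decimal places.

¥13.46 per share

PV(dividends) I = 14.10·e^(−0.0206·2/12) = 14.0517
Fair forward F* = (S − I)·e^(rT) = (675.38 − 14.0517)·e^0.008583 = 661.3283 × 1.008620 = 667.0289
Market ¥680.49 > fair 667.0289: forward overpriced → cash-and-carry (borrow at r, buy the stock and collect the dividends, short the forward).
Profit at T = |F_mkt − F*| = |680.49 − 667.0289| = ¥13.46 per share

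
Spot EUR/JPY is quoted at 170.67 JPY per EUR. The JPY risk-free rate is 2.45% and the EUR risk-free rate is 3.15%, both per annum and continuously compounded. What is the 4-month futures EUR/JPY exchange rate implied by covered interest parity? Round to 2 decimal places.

170.27

F = S·e^((r_JPY − r_EUR)T) = 170.67 · e^((0.0245 − 0.0315) × 4/12)
= 170.67 · e^-0.002333 = 170.67 × 0.997670
F = 170.27 JPY per EUR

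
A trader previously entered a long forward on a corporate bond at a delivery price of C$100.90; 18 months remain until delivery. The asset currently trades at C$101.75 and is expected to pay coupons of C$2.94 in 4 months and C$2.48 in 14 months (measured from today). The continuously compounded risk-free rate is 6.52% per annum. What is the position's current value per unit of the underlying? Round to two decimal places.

PV(remaining coupons) I = 2.94·e^(−0.0652·4/12) + 2.48·e^(−0.0652·14/12) = 5.1751
Current forward F = (S − I)·e^(rT) = (101.75 − 5.1751)·e^(0.0652·18/12) = 96.5749 × 1.102742 = 106.4972
Value (long) = (F − K)·e^(−rT) = (106.4972 − 100.90) × 0.906830 = 5.0757
Value = C$5.08

C$5.08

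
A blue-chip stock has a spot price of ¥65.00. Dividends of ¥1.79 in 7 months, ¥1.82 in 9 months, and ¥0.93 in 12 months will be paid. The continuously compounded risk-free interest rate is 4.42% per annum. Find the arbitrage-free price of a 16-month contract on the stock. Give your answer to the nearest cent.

PV(dividends) I = 1.79·e^(−0.0442·7/12) + 1.82·e^(−0.0442·9/12) + 0.93·e^(−0.0442·12/12)
I = 1.7444 + 1.7607 + 0.8898 = 4.3949
F = (S − I)·e^(rT) = (65.00 − 4.3949) · e^(0.0442·16/12)
= 60.6051 · e^0.058933 = 60.6051 × 1.060704 = ¥64.28

¥64.28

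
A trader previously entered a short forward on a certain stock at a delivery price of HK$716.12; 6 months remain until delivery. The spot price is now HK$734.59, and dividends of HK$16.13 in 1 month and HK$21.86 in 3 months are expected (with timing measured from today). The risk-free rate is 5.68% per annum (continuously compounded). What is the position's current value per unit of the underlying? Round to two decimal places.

PV(remaining dividends) I = 16.13·e^(−0.0568·1/12) + 21.86·e^(−0.0568·3/12) = 37.6056
Current forward F = (S − I)·e^(rT) = (734.59 − 37.6056)·e^(0.0568·6/12) = 696.9844 × 1.028807 = 717.0624
Value (long) = (F − K)·e^(−rT) = (717.0624 − 716.12) × 0.971999 = 0.9160
Short position value = −(long value) = -HK$0.92

-HK$0.92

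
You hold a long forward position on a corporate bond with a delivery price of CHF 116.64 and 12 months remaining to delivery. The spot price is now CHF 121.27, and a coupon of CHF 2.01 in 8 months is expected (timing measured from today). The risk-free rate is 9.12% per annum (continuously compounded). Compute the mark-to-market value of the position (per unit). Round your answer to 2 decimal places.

CHF 12.91

PV(remaining coupons) I = 2.01·e^(−0.0912·8/12) = 1.8914
Current forward F = (S − I)·e^(rT) = (121.27 − 1.8914)·e^(0.0912·12/12) = 119.3786 × 1.095488 = 130.7778
Value (long) = (F − K)·e^(−rT) = (130.7778 − 116.64) × 0.912835 = 12.9055
Value = CHF 12.91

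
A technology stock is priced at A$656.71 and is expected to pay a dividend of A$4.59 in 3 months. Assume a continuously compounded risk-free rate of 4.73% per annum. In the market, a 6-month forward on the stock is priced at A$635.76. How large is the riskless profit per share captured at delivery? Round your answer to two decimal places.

PV(dividends) I = 4.59·e^(−0.0473·3/12) = 4.5360
Fair forward F* = (S − I)·e^(rT) = (656.71 − 4.5360)·e^0.023650 = 652.1740 × 1.023932 = 667.7818
Market A$635.76 < fair 667.7818: forward underpriced → reverse cash-and-carry (short the stock, invest proceeds at r, pay the dividends, go long the forward).
Profit at T = |F_mkt − F*| = |635.76 − 667.7818| = A$32.02 per share

A$32.02 per share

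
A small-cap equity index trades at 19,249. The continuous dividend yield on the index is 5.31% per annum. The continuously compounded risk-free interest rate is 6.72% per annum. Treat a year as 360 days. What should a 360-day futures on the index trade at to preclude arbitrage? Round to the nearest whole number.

19,522

F = S·e^((r − q)T) = 19249 · e^((0.0672 − 0.0531) × 360/360)
= 19249 · e^0.014100 = 19249 × 1.014200
F = 19,522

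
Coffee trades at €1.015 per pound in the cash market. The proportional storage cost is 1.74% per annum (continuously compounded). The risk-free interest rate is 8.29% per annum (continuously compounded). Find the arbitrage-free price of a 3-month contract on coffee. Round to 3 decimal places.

€1.041 per pound

Net carry = r + u − y = 0.0829 + 0.0174 − 0.0000 = 0.1003
F = S·e^((r+u−y)T) = 1.015 · e^(0.1003 × 3/12) = 1.015 · e^0.025075
= 1.015 × 1.025392 = €1.041 per pound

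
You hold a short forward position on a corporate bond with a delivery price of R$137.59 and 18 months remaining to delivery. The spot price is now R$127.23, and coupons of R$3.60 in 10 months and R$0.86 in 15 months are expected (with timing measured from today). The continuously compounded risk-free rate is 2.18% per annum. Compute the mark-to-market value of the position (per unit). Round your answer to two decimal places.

PV(remaining coupons) I = 3.60·e^(−0.0218·10/12) + 0.86·e^(−0.0218·15/12) = 4.3721
Current forward F = (S − I)·e^(rT) = (127.23 − 4.3721)·e^(0.0218·18/12) = 122.8579 × 1.033241 = 126.9418
Value (long) = (F − K)·e^(−rT) = (126.9418 − 137.59) × 0.967829 = -10.3056
Short position value = −(long value) = R$10.31

R$10.31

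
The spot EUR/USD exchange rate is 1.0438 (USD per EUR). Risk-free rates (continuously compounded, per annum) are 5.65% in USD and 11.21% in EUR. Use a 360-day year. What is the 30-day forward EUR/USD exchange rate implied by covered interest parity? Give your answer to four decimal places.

1.0390

F = S·e^((r_USD − r_EUR)T) = 1.0438 · e^((0.0565 − 0.1121) × 30/360)
= 1.0438 · e^-0.004633 = 1.0438 × 0.995378
F = 1.0390 USD per EUR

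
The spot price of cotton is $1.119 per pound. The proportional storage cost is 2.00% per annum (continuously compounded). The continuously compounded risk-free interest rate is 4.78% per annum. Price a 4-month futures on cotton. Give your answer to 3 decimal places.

$1.145 per pound

Net carry = r + u − y = 0.0478 + 0.0200 − 0.0000 = 0.0678
F = S·e^((r+u−y)T) = 1.119 · e^(0.0678 × 4/12) = 1.119 · e^0.022600
= 1.119 × 1.022857 = $1.145 per pound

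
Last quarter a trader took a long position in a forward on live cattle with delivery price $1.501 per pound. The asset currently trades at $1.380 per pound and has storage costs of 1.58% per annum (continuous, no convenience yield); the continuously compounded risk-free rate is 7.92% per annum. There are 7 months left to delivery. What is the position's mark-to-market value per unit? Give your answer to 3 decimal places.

Current fair forward for the remaining 7 months: F = S·e^((r + u)·T), (r + u) = 0.0792 + 0.0158 = 0.0950
F = 1.380 · e^(0.0950 × 7/12) = 1.380 × 1.056981 = 1.4586
Value of long forward = (F − K)·e^(−rT) = (1.4586 − 1.501) · e^(−0.0792·7/12)
= -0.0424 × 0.954851 = -0.040

-$0.040 per pound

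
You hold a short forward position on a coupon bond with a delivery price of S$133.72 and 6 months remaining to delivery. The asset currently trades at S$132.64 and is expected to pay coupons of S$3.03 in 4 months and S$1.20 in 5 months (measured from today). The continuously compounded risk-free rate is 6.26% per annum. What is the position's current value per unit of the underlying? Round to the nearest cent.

PV(remaining coupons) I = 3.03·e^(−0.0626·4/12) + 1.20·e^(−0.0626·5/12) = 4.1365
Current forward F = (S − I)·e^(rT) = (132.64 − 4.1365)·e^(0.0626·6/12) = 128.5035 × 1.031795 = 132.5893
Value (long) = (F − K)·e^(−rT) = (132.5893 − 133.72) × 0.969185 = -1.0959
Short position value = −(long value) = S$1.10

S$1.10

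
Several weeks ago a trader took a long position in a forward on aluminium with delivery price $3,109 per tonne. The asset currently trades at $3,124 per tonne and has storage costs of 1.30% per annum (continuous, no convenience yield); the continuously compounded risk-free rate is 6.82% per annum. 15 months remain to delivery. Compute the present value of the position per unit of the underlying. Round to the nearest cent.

$320.24 per tonne

Current fair forward for the remaining 15 months: F = S·e^((r + u)·T), (r + u) = 0.0682 + 0.0130 = 0.0812
F = 3124 · e^(0.0812 × 15/12) = 3124 × 1.10682992 = 3457.7367
Value of long forward = (F − K)·e^(−rT) = (3457.7367 − 3109) · e^(−0.0682·15/12)
= 348.7367 × 0.91828269 = 320.24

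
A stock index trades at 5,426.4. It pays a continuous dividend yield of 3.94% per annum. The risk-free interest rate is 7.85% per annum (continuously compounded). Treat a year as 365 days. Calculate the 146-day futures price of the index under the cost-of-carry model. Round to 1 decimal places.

F = S·e^((r − q)T) = 5426.4 · e^((0.0785 − 0.0394) × 146/365)
= 5426.4 · e^0.015640 = 5426.4 × 1.015763
F = 5,511.9

5,511.9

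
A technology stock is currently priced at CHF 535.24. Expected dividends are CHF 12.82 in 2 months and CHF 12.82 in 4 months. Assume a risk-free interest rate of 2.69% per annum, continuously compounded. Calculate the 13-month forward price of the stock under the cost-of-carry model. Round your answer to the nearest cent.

PV(dividends) I = 12.82·e^(−0.0269·2/12) + 12.82·e^(−0.0269·4/12)
I = 12.7627 + 12.7056 = 25.4683
F = (S − I)·e^(rT) = (535.24 − 25.4683) · e^(0.0269·13/12)
= 509.7717 · e^0.029142 = 509.7717 × 1.029571 = CHF 524.85

CHF 524.85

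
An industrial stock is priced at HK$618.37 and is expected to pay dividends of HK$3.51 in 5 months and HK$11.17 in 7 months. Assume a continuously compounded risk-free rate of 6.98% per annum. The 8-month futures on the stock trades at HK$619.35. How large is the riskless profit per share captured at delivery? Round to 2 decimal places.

HK$13.67 per share

PV(dividends) I = 3.51·e^(−0.0698·5/12) + 11.17·e^(−0.0698·7/12) = 14.1337
Fair futures F* = (S − I)·e^(rT) = (618.37 − 14.1337)·e^0.046533 = 604.2363 × 1.047633 = 633.0179
Market HK$619.35 < fair 633.0179: forward underpriced → reverse cash-and-carry (short the stock, invest proceeds at r, pay the dividends, go long the forward).
Profit at T = |F_mkt − F*| = |619.35 − 633.0179| = HK$13.67 per share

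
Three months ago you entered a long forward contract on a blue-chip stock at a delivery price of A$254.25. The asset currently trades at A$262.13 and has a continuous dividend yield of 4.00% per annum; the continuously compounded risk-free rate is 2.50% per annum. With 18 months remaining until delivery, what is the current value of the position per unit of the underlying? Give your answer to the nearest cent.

A$1.97

Current fair forward for the remaining 18 months: F = S·e^((r − q)·T), (r − q) = 0.0250 − 0.0400 = -0.0150
F = 262.13 · e^(-0.0150 × 18/12) = 262.13 × 0.977751 = 256.2979
Value of long forward = (F − K)·e^(−rT) = (256.2979 − 254.25) · e^(−0.0250·18/12)
= 2.0479 × 0.963194 = 1.97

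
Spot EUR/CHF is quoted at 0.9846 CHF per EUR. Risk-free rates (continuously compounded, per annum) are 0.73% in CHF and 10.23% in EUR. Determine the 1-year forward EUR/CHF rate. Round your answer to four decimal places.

F = S·e^((r_CHF − r_EUR)T) = 0.9846 · e^((0.0073 − 0.1023) × 1)
= 0.9846 · e^-0.095000 = 0.9846 × 0.909373
F = 0.8954 CHF per EUR

0.8954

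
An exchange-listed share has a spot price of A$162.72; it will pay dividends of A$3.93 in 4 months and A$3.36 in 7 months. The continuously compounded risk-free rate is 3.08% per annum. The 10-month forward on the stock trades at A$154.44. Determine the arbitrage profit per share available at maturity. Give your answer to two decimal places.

PV(dividends) I = 3.93·e^(−0.0308·4/12) + 3.36·e^(−0.0308·7/12) = 7.1900
Fair forward F* = (S − I)·e^(rT) = (162.72 − 7.1900)·e^0.025667 = 155.5300 × 1.025999 = 159.5736
Market A$154.44 < fair 159.5736: forward underpriced → reverse cash-and-carry (short the stock, invest proceeds at r, pay the dividends, go long the forward).
Profit at T = |F_mkt − F*| = |154.44 − 159.5736| = A$5.13 per share

A$5.13 per share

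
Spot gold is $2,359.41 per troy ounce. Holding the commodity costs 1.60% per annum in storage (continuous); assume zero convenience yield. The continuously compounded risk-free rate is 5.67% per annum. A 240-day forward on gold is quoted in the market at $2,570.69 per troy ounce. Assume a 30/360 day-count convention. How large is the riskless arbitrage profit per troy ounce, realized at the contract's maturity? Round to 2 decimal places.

Fair forward: F* = S·e^(carry·T), with carry = (r + u) = 0.0567 + 0.0160 = 0.0727
F* = 2359.41 · e^(0.0727 × 240/360) = 2359.41 · e^0.04846667 = 2359.41 × 1.04966039 = $2476.5792
Market $2570.69 > fair $2476.5792: forward overpriced → cash-and-carry (buy spot, short the forward).
At maturity, profit = |F_mkt − F*| = |2570.69 − 2476.5792| = $94.11 per troy ounce

$94.11 per troy ounce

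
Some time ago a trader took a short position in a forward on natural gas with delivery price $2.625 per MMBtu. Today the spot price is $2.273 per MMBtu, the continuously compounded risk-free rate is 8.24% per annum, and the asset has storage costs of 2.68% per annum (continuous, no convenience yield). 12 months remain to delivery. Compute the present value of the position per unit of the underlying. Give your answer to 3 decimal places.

$0.083 per MMBtu

Current fair forward for the remaining 12 months: F = S·e^((r + u)·T), (r + u) = 0.0824 + 0.0268 = 0.1092
F = 2.273 · e^(0.1092 × 12/12) = 2.273 × 1.115385 = 2.5353
Value of long forward = (F − K)·e^(−rT) = (2.5353 − 2.625) · e^(−0.0824·12/12)
= -0.0897 × 0.920904 = -0.083
Short position value = −(long value) = $0.083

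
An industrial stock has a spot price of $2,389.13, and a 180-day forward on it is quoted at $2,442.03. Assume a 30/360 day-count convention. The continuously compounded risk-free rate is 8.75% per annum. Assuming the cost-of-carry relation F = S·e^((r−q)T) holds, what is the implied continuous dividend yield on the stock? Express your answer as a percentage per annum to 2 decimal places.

From F = S·e^((r−q)T): (r − q) = ln(F/S)/T
ln(2442.03/2389.13) = ln(1.022142) = 0.021900
(r − q) = 0.021900 / (180/360) = 0.043800
q = r − ln(F/S)/T = 0.0875 − 0.043800 = 0.043700
q = 4.37%

4.37%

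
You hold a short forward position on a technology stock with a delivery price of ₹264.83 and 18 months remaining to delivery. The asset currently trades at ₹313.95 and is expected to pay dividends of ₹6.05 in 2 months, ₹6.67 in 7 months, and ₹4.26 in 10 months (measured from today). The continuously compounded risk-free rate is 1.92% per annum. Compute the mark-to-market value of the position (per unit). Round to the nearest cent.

PV(remaining dividends) I = 6.05·e^(−0.0192·2/12) + 6.67·e^(−0.0192·7/12) + 4.26·e^(−0.0192·10/12) = 16.8188
Current forward F = (S − I)·e^(rT) = (313.95 − 16.8188)·e^(0.0192·18/12) = 297.1312 × 1.029219 = 305.8131
Value (long) = (F − K)·e^(−rT) = (305.8131 − 264.83) × 0.971611 = 39.8196
Short position value = −(long value) = -₹39.82

-₹39.82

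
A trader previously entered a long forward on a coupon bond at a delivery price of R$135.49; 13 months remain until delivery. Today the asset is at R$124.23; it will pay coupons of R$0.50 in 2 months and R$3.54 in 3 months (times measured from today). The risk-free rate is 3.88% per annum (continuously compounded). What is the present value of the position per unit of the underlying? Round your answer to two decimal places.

-R$9.69

PV(remaining coupons) I = 0.50·e^(−0.0388·2/12) + 3.54·e^(−0.0388·3/12) = 4.0026
Current forward F = (S − I)·e^(rT) = (124.23 − 4.0026)·e^(0.0388·13/12) = 120.2274 × 1.042929 = 125.3886
Value (long) = (F − K)·e^(−rT) = (125.3886 − 135.49) × 0.958838 = -9.6856
Value = -R$9.69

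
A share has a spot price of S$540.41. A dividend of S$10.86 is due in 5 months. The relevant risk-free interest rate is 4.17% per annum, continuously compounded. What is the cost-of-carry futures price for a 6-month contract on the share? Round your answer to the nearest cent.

S$540.90

PV(dividends) I = 10.86·e^(−0.0417·5/12)
I = 10.6729
F = (S − I)·e^(rT) = (540.41 − 10.6729) · e^(0.0417·6/12)
= 529.7371 · e^0.020850 = 529.7371 × 1.021069 = S$540.90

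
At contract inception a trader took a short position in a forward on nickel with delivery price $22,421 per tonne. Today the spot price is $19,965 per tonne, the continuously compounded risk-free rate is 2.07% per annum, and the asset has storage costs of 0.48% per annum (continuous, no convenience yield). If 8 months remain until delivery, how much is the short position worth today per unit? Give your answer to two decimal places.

Current fair forward for the remaining 8 months: F = S·e^((r + u)·T), (r + u) = 0.0207 + 0.0048 = 0.0255
F = 19965 · e^(0.0255 × 8/12) = 19965 × 1.01714532 = 20307.3063
Value of long forward = (F − K)·e^(−rT) = (20307.3063 − 22421) · e^(−0.0207·8/12)
= -2113.6937 × 0.98629478 = -2084.73
Short position value = −(long value) = $2084.73

$2084.73 per tonne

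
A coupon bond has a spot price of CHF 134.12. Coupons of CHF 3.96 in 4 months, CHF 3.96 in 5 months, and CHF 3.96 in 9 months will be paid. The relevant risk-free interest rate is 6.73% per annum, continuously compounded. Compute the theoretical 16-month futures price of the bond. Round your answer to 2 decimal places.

PV(coupons) I = 3.96·e^(−0.0673·4/12) + 3.96·e^(−0.0673·5/12) + 3.96·e^(−0.0673·9/12)
I = 3.8722 + 3.8505 + 3.7651 = 11.4878
F = (S − I)·e^(rT) = (134.12 − 11.4878) · e^(0.0673·16/12)
= 122.6322 · e^0.089733 = 122.6322 × 1.093882 = CHF 134.15

CHF 134.15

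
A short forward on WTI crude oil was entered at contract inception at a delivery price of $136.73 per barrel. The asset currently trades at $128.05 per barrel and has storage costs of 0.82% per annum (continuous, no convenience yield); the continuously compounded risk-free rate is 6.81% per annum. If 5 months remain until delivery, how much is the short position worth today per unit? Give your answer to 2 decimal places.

Current fair forward for the remaining 5 months: F = S·e^((r + u)·T), (r + u) = 0.0681 + 0.0082 = 0.0763
F = 128.05 · e^(0.0763 × 5/12) = 128.05 × 1.032302 = 132.1863
Value of long forward = (F − K)·e^(−rT) = (132.1863 − 136.73) · e^(−0.0681·5/12)
= -4.5437 × 0.972024 = -4.42
Short position value = −(long value) = $4.42

$4.42 per barrel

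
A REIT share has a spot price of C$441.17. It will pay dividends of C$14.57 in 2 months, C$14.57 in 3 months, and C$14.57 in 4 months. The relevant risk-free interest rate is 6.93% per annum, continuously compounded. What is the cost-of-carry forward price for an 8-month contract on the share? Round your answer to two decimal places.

PV(dividends) I = 14.57·e^(−0.0693·2/12) + 14.57·e^(−0.0693·3/12) + 14.57·e^(−0.0693·4/12)
I = 14.4027 + 14.3197 + 14.2373 = 42.9597
F = (S − I)·e^(rT) = (441.17 − 42.9597) · e^(0.0693·8/12)
= 398.2103 · e^0.046200 = 398.2103 × 1.047284 = C$417.04

C$417.04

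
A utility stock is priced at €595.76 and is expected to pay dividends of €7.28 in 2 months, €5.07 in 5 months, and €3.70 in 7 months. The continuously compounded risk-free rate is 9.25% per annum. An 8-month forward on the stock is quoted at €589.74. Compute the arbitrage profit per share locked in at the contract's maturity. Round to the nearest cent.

€27.37 per share

PV(dividends) I = 7.28·e^(−0.0925·2/12) + 5.07·e^(−0.0925·5/12) + 3.70·e^(−0.0925·7/12) = 15.5526
Fair forward F* = (S − I)·e^(rT) = (595.76 − 15.5526)·e^0.061667 = 580.2074 × 1.063608 = 617.1132
Market €589.74 < fair 617.1132: forward underpriced → reverse cash-and-carry (short the stock, invest proceeds at r, pay the dividends, go long the forward).
Profit at T = |F_mkt − F*| = |589.74 − 617.1132| = €27.37 per share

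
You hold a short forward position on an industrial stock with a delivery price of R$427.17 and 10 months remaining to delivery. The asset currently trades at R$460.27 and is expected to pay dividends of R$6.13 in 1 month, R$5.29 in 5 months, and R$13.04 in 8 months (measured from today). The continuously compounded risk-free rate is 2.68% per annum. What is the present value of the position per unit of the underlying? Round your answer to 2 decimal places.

-R$18.38

PV(remaining dividends) I = 6.13·e^(−0.0268·1/12) + 5.29·e^(−0.0268·5/12) + 13.04·e^(−0.0268·8/12) = 24.1567
Current forward F = (S − I)·e^(rT) = (460.27 − 24.1567)·e^(0.0268·10/12) = 436.1133 × 1.022585 = 445.9629
Value (long) = (F − K)·e^(−rT) = (445.9629 − 427.17) × 0.977914 = 18.3778
Short position value = −(long value) = -R$18.38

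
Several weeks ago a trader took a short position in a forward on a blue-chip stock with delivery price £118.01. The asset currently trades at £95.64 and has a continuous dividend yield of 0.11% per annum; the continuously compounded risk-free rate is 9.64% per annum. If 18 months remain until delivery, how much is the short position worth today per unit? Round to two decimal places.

Current fair forward for the remaining 18 months: F = S·e^((r − q)·T), (r − q) = 0.0964 − 0.0011 = 0.0953
F = 95.64 · e^(0.0953 × 18/12) = 95.64 × 1.153672 = 110.3372
Value of long forward = (F − K)·e^(−rT) = (110.3372 − 118.01) · e^(−0.0964·18/12)
= -7.6728 × 0.865368 = -6.64
Short position value = −(long value) = £6.64

£6.64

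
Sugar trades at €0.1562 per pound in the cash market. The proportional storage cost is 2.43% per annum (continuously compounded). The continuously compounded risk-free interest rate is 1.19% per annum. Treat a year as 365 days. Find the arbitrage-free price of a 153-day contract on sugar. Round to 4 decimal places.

Net carry = r + u − y = 0.0119 + 0.0243 − 0.0000 = 0.0362
F = S·e^((r+u−y)T) = 0.1562 · e^(0.0362 × 153/365) = 0.1562 · e^0.015174
= 0.1562 × 1.015290 = €0.1586 per pound

€0.1586 per pound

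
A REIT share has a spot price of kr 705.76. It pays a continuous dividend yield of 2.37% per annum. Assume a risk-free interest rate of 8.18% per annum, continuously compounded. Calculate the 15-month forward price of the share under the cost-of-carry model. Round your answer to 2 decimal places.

kr 758.92

F = S·e^((r − q)T) = 705.76 · e^((0.0818 − 0.0237) × 15/12)
= 705.76 · e^0.072625 = 705.76 × 1.075327
F = kr 758.92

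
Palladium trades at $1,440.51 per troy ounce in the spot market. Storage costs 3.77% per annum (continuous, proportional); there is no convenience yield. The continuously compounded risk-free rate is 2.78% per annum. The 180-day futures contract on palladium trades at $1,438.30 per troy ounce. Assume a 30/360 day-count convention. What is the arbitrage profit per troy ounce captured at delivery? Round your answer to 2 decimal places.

$50.17 per troy ounce

Fair futures: F* = S·e^(carry·T), with carry = (r + u) = 0.0278 + 0.0377 = 0.0655
F* = 1440.51 · e^(0.0655 × 180/360) = 1440.51 · e^0.03275000 = 1440.51 × 1.03329218 = $1488.4677
Market $1438.30 < fair $1488.4677: forward underpriced → reverse cash-and-carry (short spot, go long the forward).
At maturity, profit = |F_mkt − F*| = |1438.30 − 1488.4677| = $50.17 per troy ounce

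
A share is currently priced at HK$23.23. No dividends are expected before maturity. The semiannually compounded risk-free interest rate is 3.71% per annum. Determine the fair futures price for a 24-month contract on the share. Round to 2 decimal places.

F = S · (1+r/2)^(2T)
= 23.23 × 1.076290
F = HK$25.00

HK$25.00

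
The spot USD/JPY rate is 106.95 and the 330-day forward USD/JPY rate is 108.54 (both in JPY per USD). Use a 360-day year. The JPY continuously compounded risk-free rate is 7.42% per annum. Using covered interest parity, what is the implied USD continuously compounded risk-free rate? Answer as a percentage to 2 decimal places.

5.81%

F = S·e^((r_JPY − r_USD)T) ⇒ r_USD = r_JPY − ln(F/S)/T
ln(108.54/106.95) = 0.014757; /(330/360) = 0.016099
r_USD = 0.0742 − 0.016099 = 0.058101
r_USD = 5.81%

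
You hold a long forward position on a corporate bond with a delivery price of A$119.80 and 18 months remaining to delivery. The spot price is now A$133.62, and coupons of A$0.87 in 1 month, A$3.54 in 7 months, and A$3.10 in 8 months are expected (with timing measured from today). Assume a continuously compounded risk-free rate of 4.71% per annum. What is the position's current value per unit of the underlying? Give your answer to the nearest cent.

A$14.68

PV(remaining coupons) I = 0.87·e^(−0.0471·1/12) + 3.54·e^(−0.0471·7/12) + 3.10·e^(−0.0471·8/12) = 7.3148
Current forward F = (S − I)·e^(rT) = (133.62 − 7.3148)·e^(0.0471·18/12) = 126.3052 × 1.073206 = 135.5515
Value (long) = (F − K)·e^(−rT) = (135.5515 − 119.80) × 0.931788 = 14.6771
Value = A$14.68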